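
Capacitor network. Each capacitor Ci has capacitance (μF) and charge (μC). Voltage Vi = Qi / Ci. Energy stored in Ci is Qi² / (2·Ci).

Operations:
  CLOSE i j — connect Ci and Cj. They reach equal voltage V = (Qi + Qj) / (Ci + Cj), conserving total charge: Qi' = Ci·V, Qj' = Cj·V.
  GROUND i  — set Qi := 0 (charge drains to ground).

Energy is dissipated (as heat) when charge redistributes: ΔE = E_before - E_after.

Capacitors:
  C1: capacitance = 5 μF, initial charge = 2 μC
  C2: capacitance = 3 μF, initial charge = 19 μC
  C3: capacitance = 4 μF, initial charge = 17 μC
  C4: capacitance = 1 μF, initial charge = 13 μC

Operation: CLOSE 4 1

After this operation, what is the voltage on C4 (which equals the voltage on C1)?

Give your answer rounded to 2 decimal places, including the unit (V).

Answer: 2.50 V

Derivation:
Initial: C1(5μF, Q=2μC, V=0.40V), C2(3μF, Q=19μC, V=6.33V), C3(4μF, Q=17μC, V=4.25V), C4(1μF, Q=13μC, V=13.00V)
Op 1: CLOSE 4-1: Q_total=15.00, C_total=6.00, V=2.50; Q4=2.50, Q1=12.50; dissipated=66.150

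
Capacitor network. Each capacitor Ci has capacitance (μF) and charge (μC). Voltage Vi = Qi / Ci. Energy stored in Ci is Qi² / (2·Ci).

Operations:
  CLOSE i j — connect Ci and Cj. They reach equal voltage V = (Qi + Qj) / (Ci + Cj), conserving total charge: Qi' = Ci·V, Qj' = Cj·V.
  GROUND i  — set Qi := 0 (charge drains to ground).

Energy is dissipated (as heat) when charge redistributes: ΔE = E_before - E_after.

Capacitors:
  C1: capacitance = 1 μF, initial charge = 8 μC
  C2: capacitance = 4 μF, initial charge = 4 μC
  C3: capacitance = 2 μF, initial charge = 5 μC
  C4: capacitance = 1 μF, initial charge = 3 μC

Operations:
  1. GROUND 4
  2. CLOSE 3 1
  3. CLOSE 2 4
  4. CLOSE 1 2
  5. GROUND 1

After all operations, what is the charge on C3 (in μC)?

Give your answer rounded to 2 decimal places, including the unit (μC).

Answer: 8.67 μC

Derivation:
Initial: C1(1μF, Q=8μC, V=8.00V), C2(4μF, Q=4μC, V=1.00V), C3(2μF, Q=5μC, V=2.50V), C4(1μF, Q=3μC, V=3.00V)
Op 1: GROUND 4: Q4=0; energy lost=4.500
Op 2: CLOSE 3-1: Q_total=13.00, C_total=3.00, V=4.33; Q3=8.67, Q1=4.33; dissipated=10.083
Op 3: CLOSE 2-4: Q_total=4.00, C_total=5.00, V=0.80; Q2=3.20, Q4=0.80; dissipated=0.400
Op 4: CLOSE 1-2: Q_total=7.53, C_total=5.00, V=1.51; Q1=1.51, Q2=6.03; dissipated=4.994
Op 5: GROUND 1: Q1=0; energy lost=1.135
Final charges: Q1=0.00, Q2=6.03, Q3=8.67, Q4=0.80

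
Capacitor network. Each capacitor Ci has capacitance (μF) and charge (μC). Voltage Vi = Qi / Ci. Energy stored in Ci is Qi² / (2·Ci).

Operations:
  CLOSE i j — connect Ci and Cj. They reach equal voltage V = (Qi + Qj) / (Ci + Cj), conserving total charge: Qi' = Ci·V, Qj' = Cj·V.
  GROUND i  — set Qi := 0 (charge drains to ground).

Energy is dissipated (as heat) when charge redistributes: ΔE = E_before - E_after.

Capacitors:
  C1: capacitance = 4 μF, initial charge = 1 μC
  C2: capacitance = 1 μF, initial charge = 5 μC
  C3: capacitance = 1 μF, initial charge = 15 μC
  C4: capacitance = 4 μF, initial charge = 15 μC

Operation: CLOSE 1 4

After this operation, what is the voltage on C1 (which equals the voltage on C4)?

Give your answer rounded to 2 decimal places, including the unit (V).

Answer: 2.00 V

Derivation:
Initial: C1(4μF, Q=1μC, V=0.25V), C2(1μF, Q=5μC, V=5.00V), C3(1μF, Q=15μC, V=15.00V), C4(4μF, Q=15μC, V=3.75V)
Op 1: CLOSE 1-4: Q_total=16.00, C_total=8.00, V=2.00; Q1=8.00, Q4=8.00; dissipated=12.250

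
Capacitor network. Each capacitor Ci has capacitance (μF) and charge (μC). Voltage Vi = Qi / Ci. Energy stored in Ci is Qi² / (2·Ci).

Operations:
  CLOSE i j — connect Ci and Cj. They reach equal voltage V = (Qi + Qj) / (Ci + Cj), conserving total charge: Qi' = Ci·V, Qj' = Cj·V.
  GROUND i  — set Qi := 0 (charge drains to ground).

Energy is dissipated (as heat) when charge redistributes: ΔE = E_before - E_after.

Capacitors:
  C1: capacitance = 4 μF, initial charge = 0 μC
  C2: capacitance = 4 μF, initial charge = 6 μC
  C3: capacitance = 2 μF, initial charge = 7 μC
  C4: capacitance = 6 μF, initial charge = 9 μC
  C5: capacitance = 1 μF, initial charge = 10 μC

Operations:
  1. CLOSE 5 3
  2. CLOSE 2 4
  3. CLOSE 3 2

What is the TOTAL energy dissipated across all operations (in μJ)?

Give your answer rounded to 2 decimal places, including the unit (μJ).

Initial: C1(4μF, Q=0μC, V=0.00V), C2(4μF, Q=6μC, V=1.50V), C3(2μF, Q=7μC, V=3.50V), C4(6μF, Q=9μC, V=1.50V), C5(1μF, Q=10μC, V=10.00V)
Op 1: CLOSE 5-3: Q_total=17.00, C_total=3.00, V=5.67; Q5=5.67, Q3=11.33; dissipated=14.083
Op 2: CLOSE 2-4: Q_total=15.00, C_total=10.00, V=1.50; Q2=6.00, Q4=9.00; dissipated=0.000
Op 3: CLOSE 3-2: Q_total=17.33, C_total=6.00, V=2.89; Q3=5.78, Q2=11.56; dissipated=11.574
Total dissipated: 25.657 μJ

Answer: 25.66 μJ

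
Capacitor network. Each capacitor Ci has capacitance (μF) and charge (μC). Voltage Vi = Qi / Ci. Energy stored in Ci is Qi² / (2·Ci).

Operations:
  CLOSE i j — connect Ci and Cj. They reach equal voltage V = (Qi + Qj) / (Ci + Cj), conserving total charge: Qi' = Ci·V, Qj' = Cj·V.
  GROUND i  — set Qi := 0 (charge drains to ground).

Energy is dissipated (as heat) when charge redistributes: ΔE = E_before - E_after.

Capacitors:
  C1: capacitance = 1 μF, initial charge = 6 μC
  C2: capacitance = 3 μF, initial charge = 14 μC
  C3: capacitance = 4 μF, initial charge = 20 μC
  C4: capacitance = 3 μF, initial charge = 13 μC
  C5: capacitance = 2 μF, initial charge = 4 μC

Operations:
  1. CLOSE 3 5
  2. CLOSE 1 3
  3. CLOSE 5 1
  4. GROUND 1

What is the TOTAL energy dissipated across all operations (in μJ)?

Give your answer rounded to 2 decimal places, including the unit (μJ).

Answer: 16.20 μJ

Derivation:
Initial: C1(1μF, Q=6μC, V=6.00V), C2(3μF, Q=14μC, V=4.67V), C3(4μF, Q=20μC, V=5.00V), C4(3μF, Q=13μC, V=4.33V), C5(2μF, Q=4μC, V=2.00V)
Op 1: CLOSE 3-5: Q_total=24.00, C_total=6.00, V=4.00; Q3=16.00, Q5=8.00; dissipated=6.000
Op 2: CLOSE 1-3: Q_total=22.00, C_total=5.00, V=4.40; Q1=4.40, Q3=17.60; dissipated=1.600
Op 3: CLOSE 5-1: Q_total=12.40, C_total=3.00, V=4.13; Q5=8.27, Q1=4.13; dissipated=0.053
Op 4: GROUND 1: Q1=0; energy lost=8.542
Total dissipated: 16.196 μJ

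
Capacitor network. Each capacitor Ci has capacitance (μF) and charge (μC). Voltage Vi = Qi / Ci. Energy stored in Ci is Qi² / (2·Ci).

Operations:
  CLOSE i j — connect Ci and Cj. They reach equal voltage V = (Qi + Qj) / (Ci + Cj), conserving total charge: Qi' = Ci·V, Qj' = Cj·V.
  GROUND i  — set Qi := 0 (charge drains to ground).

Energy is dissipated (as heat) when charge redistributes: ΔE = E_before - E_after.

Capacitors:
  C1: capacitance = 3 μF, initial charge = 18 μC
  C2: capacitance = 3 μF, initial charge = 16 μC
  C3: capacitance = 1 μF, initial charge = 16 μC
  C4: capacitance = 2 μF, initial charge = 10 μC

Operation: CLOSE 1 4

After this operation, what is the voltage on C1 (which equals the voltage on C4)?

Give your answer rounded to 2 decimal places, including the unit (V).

Answer: 5.60 V

Derivation:
Initial: C1(3μF, Q=18μC, V=6.00V), C2(3μF, Q=16μC, V=5.33V), C3(1μF, Q=16μC, V=16.00V), C4(2μF, Q=10μC, V=5.00V)
Op 1: CLOSE 1-4: Q_total=28.00, C_total=5.00, V=5.60; Q1=16.80, Q4=11.20; dissipated=0.600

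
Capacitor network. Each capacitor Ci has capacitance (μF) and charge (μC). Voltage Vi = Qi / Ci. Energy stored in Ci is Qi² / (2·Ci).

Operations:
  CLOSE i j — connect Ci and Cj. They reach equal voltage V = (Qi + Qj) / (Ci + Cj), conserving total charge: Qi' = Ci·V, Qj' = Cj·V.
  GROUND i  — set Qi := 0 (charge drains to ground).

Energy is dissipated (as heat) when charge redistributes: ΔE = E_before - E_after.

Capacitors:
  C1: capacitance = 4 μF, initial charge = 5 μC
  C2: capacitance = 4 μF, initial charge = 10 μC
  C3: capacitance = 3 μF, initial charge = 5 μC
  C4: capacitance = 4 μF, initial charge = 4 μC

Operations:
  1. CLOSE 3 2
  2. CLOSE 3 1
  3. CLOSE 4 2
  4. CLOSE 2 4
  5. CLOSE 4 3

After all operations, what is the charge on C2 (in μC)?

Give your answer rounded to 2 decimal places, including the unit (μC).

Initial: C1(4μF, Q=5μC, V=1.25V), C2(4μF, Q=10μC, V=2.50V), C3(3μF, Q=5μC, V=1.67V), C4(4μF, Q=4μC, V=1.00V)
Op 1: CLOSE 3-2: Q_total=15.00, C_total=7.00, V=2.14; Q3=6.43, Q2=8.57; dissipated=0.595
Op 2: CLOSE 3-1: Q_total=11.43, C_total=7.00, V=1.63; Q3=4.90, Q1=6.53; dissipated=0.683
Op 3: CLOSE 4-2: Q_total=12.57, C_total=8.00, V=1.57; Q4=6.29, Q2=6.29; dissipated=1.306
Op 4: CLOSE 2-4: Q_total=12.57, C_total=8.00, V=1.57; Q2=6.29, Q4=6.29; dissipated=0.000
Op 5: CLOSE 4-3: Q_total=11.18, C_total=7.00, V=1.60; Q4=6.39, Q3=4.79; dissipated=0.003
Final charges: Q1=6.53, Q2=6.29, Q3=4.79, Q4=6.39

Answer: 6.29 μC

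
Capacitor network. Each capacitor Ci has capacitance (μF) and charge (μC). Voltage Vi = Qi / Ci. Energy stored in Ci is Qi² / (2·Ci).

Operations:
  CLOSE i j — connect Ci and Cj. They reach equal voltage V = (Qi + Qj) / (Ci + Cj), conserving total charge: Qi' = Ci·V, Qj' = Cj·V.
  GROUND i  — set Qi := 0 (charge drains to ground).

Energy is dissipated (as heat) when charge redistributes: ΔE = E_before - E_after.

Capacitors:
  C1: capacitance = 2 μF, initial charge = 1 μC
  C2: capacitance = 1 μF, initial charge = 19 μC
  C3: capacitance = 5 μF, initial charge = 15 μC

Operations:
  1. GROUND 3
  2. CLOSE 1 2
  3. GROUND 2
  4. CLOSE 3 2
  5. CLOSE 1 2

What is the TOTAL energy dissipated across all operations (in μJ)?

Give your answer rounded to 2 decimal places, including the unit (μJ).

Initial: C1(2μF, Q=1μC, V=0.50V), C2(1μF, Q=19μC, V=19.00V), C3(5μF, Q=15μC, V=3.00V)
Op 1: GROUND 3: Q3=0; energy lost=22.500
Op 2: CLOSE 1-2: Q_total=20.00, C_total=3.00, V=6.67; Q1=13.33, Q2=6.67; dissipated=114.083
Op 3: GROUND 2: Q2=0; energy lost=22.222
Op 4: CLOSE 3-2: Q_total=0.00, C_total=6.00, V=0.00; Q3=0.00, Q2=0.00; dissipated=0.000
Op 5: CLOSE 1-2: Q_total=13.33, C_total=3.00, V=4.44; Q1=8.89, Q2=4.44; dissipated=14.815
Total dissipated: 173.620 μJ

Answer: 173.62 μJ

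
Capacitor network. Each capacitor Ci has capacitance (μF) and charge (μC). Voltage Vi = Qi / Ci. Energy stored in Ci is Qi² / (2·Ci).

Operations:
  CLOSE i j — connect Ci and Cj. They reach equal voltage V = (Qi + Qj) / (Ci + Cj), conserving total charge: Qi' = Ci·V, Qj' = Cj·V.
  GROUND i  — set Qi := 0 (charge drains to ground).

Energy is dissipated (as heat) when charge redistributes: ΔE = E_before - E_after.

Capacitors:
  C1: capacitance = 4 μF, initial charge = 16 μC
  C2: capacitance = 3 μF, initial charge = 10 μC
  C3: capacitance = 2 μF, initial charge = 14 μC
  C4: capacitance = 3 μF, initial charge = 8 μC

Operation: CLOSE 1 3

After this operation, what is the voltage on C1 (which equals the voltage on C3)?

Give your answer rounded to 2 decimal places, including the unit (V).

Answer: 5.00 V

Derivation:
Initial: C1(4μF, Q=16μC, V=4.00V), C2(3μF, Q=10μC, V=3.33V), C3(2μF, Q=14μC, V=7.00V), C4(3μF, Q=8μC, V=2.67V)
Op 1: CLOSE 1-3: Q_total=30.00, C_total=6.00, V=5.00; Q1=20.00, Q3=10.00; dissipated=6.000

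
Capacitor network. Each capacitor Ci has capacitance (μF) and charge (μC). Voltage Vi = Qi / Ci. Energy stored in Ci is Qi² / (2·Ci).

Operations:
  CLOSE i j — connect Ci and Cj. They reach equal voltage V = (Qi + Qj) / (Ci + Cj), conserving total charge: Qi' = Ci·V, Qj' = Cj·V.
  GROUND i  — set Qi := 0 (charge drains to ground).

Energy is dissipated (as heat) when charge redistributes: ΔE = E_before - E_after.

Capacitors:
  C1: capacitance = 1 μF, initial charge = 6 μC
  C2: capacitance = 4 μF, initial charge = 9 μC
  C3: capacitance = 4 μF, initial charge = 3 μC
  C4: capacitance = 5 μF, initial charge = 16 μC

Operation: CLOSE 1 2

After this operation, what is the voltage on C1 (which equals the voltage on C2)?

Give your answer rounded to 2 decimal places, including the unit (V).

Initial: C1(1μF, Q=6μC, V=6.00V), C2(4μF, Q=9μC, V=2.25V), C3(4μF, Q=3μC, V=0.75V), C4(5μF, Q=16μC, V=3.20V)
Op 1: CLOSE 1-2: Q_total=15.00, C_total=5.00, V=3.00; Q1=3.00, Q2=12.00; dissipated=5.625

Answer: 3.00 V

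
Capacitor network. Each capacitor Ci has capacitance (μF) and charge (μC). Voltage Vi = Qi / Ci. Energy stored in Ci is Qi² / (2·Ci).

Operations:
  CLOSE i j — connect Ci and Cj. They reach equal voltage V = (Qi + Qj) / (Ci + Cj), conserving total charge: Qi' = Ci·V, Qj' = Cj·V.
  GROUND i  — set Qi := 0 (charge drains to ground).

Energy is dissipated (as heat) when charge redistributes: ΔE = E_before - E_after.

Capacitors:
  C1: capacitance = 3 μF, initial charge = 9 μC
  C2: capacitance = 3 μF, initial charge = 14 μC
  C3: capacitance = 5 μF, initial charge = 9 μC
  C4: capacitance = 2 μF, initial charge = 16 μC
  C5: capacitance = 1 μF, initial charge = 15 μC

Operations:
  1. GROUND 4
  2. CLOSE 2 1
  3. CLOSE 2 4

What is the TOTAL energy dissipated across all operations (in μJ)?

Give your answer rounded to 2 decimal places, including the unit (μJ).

Initial: C1(3μF, Q=9μC, V=3.00V), C2(3μF, Q=14μC, V=4.67V), C3(5μF, Q=9μC, V=1.80V), C4(2μF, Q=16μC, V=8.00V), C5(1μF, Q=15μC, V=15.00V)
Op 1: GROUND 4: Q4=0; energy lost=64.000
Op 2: CLOSE 2-1: Q_total=23.00, C_total=6.00, V=3.83; Q2=11.50, Q1=11.50; dissipated=2.083
Op 3: CLOSE 2-4: Q_total=11.50, C_total=5.00, V=2.30; Q2=6.90, Q4=4.60; dissipated=8.817
Total dissipated: 74.900 μJ

Answer: 74.90 μJ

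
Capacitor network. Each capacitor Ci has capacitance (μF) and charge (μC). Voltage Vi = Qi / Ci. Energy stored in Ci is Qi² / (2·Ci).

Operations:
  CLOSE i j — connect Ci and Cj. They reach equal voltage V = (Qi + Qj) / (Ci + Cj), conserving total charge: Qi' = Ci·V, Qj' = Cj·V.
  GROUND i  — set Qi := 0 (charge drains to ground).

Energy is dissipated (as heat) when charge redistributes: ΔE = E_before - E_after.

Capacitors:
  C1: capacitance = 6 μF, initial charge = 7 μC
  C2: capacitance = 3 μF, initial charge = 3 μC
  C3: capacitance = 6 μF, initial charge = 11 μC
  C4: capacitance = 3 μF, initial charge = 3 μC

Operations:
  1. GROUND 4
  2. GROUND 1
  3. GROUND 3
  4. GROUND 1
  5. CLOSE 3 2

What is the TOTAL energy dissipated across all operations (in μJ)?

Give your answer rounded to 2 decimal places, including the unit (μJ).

Initial: C1(6μF, Q=7μC, V=1.17V), C2(3μF, Q=3μC, V=1.00V), C3(6μF, Q=11μC, V=1.83V), C4(3μF, Q=3μC, V=1.00V)
Op 1: GROUND 4: Q4=0; energy lost=1.500
Op 2: GROUND 1: Q1=0; energy lost=4.083
Op 3: GROUND 3: Q3=0; energy lost=10.083
Op 4: GROUND 1: Q1=0; energy lost=0.000
Op 5: CLOSE 3-2: Q_total=3.00, C_total=9.00, V=0.33; Q3=2.00, Q2=1.00; dissipated=1.000
Total dissipated: 16.667 μJ

Answer: 16.67 μJ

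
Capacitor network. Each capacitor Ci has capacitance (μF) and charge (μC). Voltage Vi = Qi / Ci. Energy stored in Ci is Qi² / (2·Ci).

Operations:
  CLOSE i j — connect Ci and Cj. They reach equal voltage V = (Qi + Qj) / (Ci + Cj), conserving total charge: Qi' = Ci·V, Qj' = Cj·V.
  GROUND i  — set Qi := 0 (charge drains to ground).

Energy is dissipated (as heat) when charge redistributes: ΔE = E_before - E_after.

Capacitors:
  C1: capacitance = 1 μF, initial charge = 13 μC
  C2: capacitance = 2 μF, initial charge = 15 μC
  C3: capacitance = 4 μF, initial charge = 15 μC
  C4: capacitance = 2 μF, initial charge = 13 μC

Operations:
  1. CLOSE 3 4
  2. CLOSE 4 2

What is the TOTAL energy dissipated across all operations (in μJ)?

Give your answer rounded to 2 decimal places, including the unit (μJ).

Answer: 9.06 μJ

Derivation:
Initial: C1(1μF, Q=13μC, V=13.00V), C2(2μF, Q=15μC, V=7.50V), C3(4μF, Q=15μC, V=3.75V), C4(2μF, Q=13μC, V=6.50V)
Op 1: CLOSE 3-4: Q_total=28.00, C_total=6.00, V=4.67; Q3=18.67, Q4=9.33; dissipated=5.042
Op 2: CLOSE 4-2: Q_total=24.33, C_total=4.00, V=6.08; Q4=12.17, Q2=12.17; dissipated=4.014
Total dissipated: 9.056 μJ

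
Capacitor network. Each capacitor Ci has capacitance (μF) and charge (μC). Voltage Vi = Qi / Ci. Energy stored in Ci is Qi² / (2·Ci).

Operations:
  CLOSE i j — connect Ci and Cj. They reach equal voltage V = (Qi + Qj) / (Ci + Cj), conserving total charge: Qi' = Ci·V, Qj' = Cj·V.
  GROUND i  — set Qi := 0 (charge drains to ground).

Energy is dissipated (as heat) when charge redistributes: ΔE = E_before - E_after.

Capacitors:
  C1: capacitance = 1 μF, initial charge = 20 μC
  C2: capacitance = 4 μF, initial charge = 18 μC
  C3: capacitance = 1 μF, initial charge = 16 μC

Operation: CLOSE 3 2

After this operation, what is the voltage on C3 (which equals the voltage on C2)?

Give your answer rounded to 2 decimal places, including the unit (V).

Answer: 6.80 V

Derivation:
Initial: C1(1μF, Q=20μC, V=20.00V), C2(4μF, Q=18μC, V=4.50V), C3(1μF, Q=16μC, V=16.00V)
Op 1: CLOSE 3-2: Q_total=34.00, C_total=5.00, V=6.80; Q3=6.80, Q2=27.20; dissipated=52.900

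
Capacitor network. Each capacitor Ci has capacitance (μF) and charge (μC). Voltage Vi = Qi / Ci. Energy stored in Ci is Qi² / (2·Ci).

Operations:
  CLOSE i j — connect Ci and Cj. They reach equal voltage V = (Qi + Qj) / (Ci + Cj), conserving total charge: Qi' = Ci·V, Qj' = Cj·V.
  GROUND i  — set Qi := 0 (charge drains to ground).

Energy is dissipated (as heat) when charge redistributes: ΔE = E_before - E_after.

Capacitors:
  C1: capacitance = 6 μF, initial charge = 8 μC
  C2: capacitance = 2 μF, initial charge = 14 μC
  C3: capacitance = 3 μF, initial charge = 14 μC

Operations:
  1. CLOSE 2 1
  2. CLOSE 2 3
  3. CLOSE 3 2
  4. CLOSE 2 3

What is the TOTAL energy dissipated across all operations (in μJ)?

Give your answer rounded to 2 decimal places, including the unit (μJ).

Initial: C1(6μF, Q=8μC, V=1.33V), C2(2μF, Q=14μC, V=7.00V), C3(3μF, Q=14μC, V=4.67V)
Op 1: CLOSE 2-1: Q_total=22.00, C_total=8.00, V=2.75; Q2=5.50, Q1=16.50; dissipated=24.083
Op 2: CLOSE 2-3: Q_total=19.50, C_total=5.00, V=3.90; Q2=7.80, Q3=11.70; dissipated=2.204
Op 3: CLOSE 3-2: Q_total=19.50, C_total=5.00, V=3.90; Q3=11.70, Q2=7.80; dissipated=0.000
Op 4: CLOSE 2-3: Q_total=19.50, C_total=5.00, V=3.90; Q2=7.80, Q3=11.70; dissipated=0.000
Total dissipated: 26.288 μJ

Answer: 26.29 μJ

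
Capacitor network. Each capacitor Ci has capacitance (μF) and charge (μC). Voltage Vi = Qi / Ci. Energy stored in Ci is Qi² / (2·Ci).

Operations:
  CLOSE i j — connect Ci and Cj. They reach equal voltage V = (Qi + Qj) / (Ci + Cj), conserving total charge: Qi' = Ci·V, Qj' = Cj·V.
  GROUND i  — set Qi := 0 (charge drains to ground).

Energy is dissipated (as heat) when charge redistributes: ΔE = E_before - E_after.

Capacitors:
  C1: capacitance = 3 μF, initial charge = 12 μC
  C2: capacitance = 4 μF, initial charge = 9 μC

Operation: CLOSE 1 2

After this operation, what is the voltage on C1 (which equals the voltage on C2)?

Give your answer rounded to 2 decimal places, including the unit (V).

Initial: C1(3μF, Q=12μC, V=4.00V), C2(4μF, Q=9μC, V=2.25V)
Op 1: CLOSE 1-2: Q_total=21.00, C_total=7.00, V=3.00; Q1=9.00, Q2=12.00; dissipated=2.625

Answer: 3.00 V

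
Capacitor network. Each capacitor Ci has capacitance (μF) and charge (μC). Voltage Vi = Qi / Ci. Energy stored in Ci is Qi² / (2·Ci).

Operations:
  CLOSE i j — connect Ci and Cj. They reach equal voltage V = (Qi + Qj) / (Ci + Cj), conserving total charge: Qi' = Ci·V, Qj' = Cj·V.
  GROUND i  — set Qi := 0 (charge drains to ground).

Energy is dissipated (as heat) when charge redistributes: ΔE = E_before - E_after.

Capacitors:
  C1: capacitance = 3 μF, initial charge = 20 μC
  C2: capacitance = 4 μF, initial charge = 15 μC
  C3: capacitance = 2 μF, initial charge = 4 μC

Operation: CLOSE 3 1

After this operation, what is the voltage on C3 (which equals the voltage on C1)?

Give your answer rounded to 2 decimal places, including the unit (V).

Answer: 4.80 V

Derivation:
Initial: C1(3μF, Q=20μC, V=6.67V), C2(4μF, Q=15μC, V=3.75V), C3(2μF, Q=4μC, V=2.00V)
Op 1: CLOSE 3-1: Q_total=24.00, C_total=5.00, V=4.80; Q3=9.60, Q1=14.40; dissipated=13.067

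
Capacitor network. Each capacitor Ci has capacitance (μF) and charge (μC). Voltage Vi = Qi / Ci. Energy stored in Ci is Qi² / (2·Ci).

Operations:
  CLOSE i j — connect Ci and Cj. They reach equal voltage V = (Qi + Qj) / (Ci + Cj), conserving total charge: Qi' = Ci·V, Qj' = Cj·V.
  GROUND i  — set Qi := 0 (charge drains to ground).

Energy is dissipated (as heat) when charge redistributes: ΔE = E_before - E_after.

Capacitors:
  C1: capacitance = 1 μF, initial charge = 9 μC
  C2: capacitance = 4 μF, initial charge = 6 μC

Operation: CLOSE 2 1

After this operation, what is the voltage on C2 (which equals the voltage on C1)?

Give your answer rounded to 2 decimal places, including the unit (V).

Initial: C1(1μF, Q=9μC, V=9.00V), C2(4μF, Q=6μC, V=1.50V)
Op 1: CLOSE 2-1: Q_total=15.00, C_total=5.00, V=3.00; Q2=12.00, Q1=3.00; dissipated=22.500

Answer: 3.00 V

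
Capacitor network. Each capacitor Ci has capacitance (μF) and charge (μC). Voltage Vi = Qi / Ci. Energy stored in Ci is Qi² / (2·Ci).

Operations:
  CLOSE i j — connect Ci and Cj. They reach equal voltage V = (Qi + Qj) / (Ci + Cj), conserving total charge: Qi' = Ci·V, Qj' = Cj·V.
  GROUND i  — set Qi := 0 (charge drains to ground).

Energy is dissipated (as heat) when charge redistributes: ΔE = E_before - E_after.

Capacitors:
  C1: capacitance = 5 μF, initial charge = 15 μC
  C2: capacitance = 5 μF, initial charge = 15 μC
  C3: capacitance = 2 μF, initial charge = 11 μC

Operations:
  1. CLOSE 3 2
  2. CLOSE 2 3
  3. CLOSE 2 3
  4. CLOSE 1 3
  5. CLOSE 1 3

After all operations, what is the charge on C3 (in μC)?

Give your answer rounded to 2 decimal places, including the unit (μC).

Initial: C1(5μF, Q=15μC, V=3.00V), C2(5μF, Q=15μC, V=3.00V), C3(2μF, Q=11μC, V=5.50V)
Op 1: CLOSE 3-2: Q_total=26.00, C_total=7.00, V=3.71; Q3=7.43, Q2=18.57; dissipated=4.464
Op 2: CLOSE 2-3: Q_total=26.00, C_total=7.00, V=3.71; Q2=18.57, Q3=7.43; dissipated=0.000
Op 3: CLOSE 2-3: Q_total=26.00, C_total=7.00, V=3.71; Q2=18.57, Q3=7.43; dissipated=0.000
Op 4: CLOSE 1-3: Q_total=22.43, C_total=7.00, V=3.20; Q1=16.02, Q3=6.41; dissipated=0.364
Op 5: CLOSE 1-3: Q_total=22.43, C_total=7.00, V=3.20; Q1=16.02, Q3=6.41; dissipated=0.000
Final charges: Q1=16.02, Q2=18.57, Q3=6.41

Answer: 6.41 μC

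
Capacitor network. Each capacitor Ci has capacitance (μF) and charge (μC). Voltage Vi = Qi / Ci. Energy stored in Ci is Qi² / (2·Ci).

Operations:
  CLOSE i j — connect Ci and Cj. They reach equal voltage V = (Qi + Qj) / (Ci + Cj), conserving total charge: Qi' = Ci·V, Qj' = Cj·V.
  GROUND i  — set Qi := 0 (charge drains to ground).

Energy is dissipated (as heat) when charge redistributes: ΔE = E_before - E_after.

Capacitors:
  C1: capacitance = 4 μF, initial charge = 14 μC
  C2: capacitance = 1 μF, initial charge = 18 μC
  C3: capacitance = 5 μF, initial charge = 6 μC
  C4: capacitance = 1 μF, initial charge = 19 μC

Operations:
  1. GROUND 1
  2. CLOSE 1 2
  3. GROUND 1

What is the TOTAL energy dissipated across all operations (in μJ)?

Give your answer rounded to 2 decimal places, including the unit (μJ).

Initial: C1(4μF, Q=14μC, V=3.50V), C2(1μF, Q=18μC, V=18.00V), C3(5μF, Q=6μC, V=1.20V), C4(1μF, Q=19μC, V=19.00V)
Op 1: GROUND 1: Q1=0; energy lost=24.500
Op 2: CLOSE 1-2: Q_total=18.00, C_total=5.00, V=3.60; Q1=14.40, Q2=3.60; dissipated=129.600
Op 3: GROUND 1: Q1=0; energy lost=25.920
Total dissipated: 180.020 μJ

Answer: 180.02 μJ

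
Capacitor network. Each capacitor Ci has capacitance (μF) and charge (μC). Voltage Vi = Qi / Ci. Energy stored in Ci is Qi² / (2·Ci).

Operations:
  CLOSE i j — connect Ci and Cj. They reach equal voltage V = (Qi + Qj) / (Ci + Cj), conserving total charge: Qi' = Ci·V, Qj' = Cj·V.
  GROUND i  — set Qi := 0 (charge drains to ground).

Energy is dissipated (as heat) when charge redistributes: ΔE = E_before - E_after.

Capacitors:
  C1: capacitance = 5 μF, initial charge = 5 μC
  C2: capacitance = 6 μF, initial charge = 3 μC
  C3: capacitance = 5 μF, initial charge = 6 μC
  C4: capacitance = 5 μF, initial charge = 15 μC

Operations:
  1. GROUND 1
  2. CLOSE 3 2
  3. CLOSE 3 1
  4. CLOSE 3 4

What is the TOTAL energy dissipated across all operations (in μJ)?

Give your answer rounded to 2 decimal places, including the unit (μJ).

Initial: C1(5μF, Q=5μC, V=1.00V), C2(6μF, Q=3μC, V=0.50V), C3(5μF, Q=6μC, V=1.20V), C4(5μF, Q=15μC, V=3.00V)
Op 1: GROUND 1: Q1=0; energy lost=2.500
Op 2: CLOSE 3-2: Q_total=9.00, C_total=11.00, V=0.82; Q3=4.09, Q2=4.91; dissipated=0.668
Op 3: CLOSE 3-1: Q_total=4.09, C_total=10.00, V=0.41; Q3=2.05, Q1=2.05; dissipated=0.837
Op 4: CLOSE 3-4: Q_total=17.05, C_total=10.00, V=1.70; Q3=8.52, Q4=8.52; dissipated=8.391
Total dissipated: 12.396 μJ

Answer: 12.40 μJ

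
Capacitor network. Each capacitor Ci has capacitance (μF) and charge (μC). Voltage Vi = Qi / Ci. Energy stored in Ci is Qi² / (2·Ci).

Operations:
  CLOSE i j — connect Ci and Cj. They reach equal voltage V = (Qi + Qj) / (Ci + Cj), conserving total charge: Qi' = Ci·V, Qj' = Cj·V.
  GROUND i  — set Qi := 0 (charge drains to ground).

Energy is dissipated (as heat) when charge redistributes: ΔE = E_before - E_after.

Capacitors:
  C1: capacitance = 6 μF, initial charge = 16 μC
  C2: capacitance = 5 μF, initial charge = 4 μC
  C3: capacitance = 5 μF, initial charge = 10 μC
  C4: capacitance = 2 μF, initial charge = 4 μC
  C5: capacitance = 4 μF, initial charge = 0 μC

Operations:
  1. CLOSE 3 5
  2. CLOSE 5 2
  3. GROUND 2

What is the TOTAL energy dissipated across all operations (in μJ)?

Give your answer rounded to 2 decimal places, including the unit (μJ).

Initial: C1(6μF, Q=16μC, V=2.67V), C2(5μF, Q=4μC, V=0.80V), C3(5μF, Q=10μC, V=2.00V), C4(2μF, Q=4μC, V=2.00V), C5(4μF, Q=0μC, V=0.00V)
Op 1: CLOSE 3-5: Q_total=10.00, C_total=9.00, V=1.11; Q3=5.56, Q5=4.44; dissipated=4.444
Op 2: CLOSE 5-2: Q_total=8.44, C_total=9.00, V=0.94; Q5=3.75, Q2=4.69; dissipated=0.108
Op 3: GROUND 2: Q2=0; energy lost=2.201
Total dissipated: 6.753 μJ

Answer: 6.75 μJ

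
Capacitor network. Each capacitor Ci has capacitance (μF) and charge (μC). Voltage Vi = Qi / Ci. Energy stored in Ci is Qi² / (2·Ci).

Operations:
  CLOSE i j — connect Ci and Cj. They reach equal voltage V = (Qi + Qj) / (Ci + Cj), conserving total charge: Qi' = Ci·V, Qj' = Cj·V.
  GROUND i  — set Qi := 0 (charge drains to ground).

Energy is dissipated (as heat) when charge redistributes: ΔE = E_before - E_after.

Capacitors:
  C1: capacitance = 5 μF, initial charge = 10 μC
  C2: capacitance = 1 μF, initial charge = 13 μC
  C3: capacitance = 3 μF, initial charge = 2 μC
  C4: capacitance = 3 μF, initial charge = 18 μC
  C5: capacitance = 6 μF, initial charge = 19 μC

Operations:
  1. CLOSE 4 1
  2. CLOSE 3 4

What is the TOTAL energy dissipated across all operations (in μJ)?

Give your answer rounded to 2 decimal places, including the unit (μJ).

Initial: C1(5μF, Q=10μC, V=2.00V), C2(1μF, Q=13μC, V=13.00V), C3(3μF, Q=2μC, V=0.67V), C4(3μF, Q=18μC, V=6.00V), C5(6μF, Q=19μC, V=3.17V)
Op 1: CLOSE 4-1: Q_total=28.00, C_total=8.00, V=3.50; Q4=10.50, Q1=17.50; dissipated=15.000
Op 2: CLOSE 3-4: Q_total=12.50, C_total=6.00, V=2.08; Q3=6.25, Q4=6.25; dissipated=6.021
Total dissipated: 21.021 μJ

Answer: 21.02 μJ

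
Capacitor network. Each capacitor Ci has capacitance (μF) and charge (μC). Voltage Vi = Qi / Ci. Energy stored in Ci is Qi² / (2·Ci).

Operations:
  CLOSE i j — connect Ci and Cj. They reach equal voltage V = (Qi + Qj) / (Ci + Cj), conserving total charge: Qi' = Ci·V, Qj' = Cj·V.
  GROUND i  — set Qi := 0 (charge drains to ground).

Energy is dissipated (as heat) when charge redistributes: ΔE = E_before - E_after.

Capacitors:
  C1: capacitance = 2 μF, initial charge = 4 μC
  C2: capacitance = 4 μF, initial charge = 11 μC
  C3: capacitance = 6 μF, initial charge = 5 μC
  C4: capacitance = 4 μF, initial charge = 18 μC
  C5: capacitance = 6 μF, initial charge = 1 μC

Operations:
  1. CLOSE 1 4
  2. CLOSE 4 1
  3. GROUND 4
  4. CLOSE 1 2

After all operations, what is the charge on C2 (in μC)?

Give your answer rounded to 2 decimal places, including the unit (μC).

Initial: C1(2μF, Q=4μC, V=2.00V), C2(4μF, Q=11μC, V=2.75V), C3(6μF, Q=5μC, V=0.83V), C4(4μF, Q=18μC, V=4.50V), C5(6μF, Q=1μC, V=0.17V)
Op 1: CLOSE 1-4: Q_total=22.00, C_total=6.00, V=3.67; Q1=7.33, Q4=14.67; dissipated=4.167
Op 2: CLOSE 4-1: Q_total=22.00, C_total=6.00, V=3.67; Q4=14.67, Q1=7.33; dissipated=0.000
Op 3: GROUND 4: Q4=0; energy lost=26.889
Op 4: CLOSE 1-2: Q_total=18.33, C_total=6.00, V=3.06; Q1=6.11, Q2=12.22; dissipated=0.560
Final charges: Q1=6.11, Q2=12.22, Q3=5.00, Q4=0.00, Q5=1.00

Answer: 12.22 μC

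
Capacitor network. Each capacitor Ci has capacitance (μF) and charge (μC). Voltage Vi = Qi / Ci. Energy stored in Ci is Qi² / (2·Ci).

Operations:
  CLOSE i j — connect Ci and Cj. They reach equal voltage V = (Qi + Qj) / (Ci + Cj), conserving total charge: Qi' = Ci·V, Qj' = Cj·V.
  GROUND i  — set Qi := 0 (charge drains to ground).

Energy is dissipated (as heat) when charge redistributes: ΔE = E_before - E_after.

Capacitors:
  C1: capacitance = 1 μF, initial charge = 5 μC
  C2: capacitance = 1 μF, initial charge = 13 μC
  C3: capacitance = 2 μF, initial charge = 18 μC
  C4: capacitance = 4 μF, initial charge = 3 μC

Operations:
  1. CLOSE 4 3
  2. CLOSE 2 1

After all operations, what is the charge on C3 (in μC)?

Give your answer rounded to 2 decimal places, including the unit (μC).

Initial: C1(1μF, Q=5μC, V=5.00V), C2(1μF, Q=13μC, V=13.00V), C3(2μF, Q=18μC, V=9.00V), C4(4μF, Q=3μC, V=0.75V)
Op 1: CLOSE 4-3: Q_total=21.00, C_total=6.00, V=3.50; Q4=14.00, Q3=7.00; dissipated=45.375
Op 2: CLOSE 2-1: Q_total=18.00, C_total=2.00, V=9.00; Q2=9.00, Q1=9.00; dissipated=16.000
Final charges: Q1=9.00, Q2=9.00, Q3=7.00, Q4=14.00

Answer: 7.00 μC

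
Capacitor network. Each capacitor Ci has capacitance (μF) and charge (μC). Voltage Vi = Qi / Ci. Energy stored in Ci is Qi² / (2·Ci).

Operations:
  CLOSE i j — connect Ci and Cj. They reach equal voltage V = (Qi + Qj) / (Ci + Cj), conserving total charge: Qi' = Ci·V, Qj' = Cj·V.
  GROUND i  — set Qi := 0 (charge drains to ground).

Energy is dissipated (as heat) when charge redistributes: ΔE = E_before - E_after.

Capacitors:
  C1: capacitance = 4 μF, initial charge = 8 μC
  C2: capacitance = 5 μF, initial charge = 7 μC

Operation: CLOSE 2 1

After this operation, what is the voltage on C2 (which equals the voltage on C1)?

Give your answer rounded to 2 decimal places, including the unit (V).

Initial: C1(4μF, Q=8μC, V=2.00V), C2(5μF, Q=7μC, V=1.40V)
Op 1: CLOSE 2-1: Q_total=15.00, C_total=9.00, V=1.67; Q2=8.33, Q1=6.67; dissipated=0.400

Answer: 1.67 V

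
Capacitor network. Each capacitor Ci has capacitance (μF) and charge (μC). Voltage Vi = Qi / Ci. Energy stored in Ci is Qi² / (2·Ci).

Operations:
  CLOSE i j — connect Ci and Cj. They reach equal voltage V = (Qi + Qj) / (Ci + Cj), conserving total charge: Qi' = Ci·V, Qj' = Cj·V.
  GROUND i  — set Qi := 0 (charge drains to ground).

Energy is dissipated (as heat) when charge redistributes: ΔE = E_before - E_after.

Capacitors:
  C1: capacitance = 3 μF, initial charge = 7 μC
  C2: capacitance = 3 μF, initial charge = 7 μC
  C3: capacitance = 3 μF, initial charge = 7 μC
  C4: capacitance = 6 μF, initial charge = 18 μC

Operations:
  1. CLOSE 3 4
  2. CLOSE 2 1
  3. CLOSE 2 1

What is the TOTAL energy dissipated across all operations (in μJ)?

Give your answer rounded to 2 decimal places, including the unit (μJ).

Initial: C1(3μF, Q=7μC, V=2.33V), C2(3μF, Q=7μC, V=2.33V), C3(3μF, Q=7μC, V=2.33V), C4(6μF, Q=18μC, V=3.00V)
Op 1: CLOSE 3-4: Q_total=25.00, C_total=9.00, V=2.78; Q3=8.33, Q4=16.67; dissipated=0.444
Op 2: CLOSE 2-1: Q_total=14.00, C_total=6.00, V=2.33; Q2=7.00, Q1=7.00; dissipated=0.000
Op 3: CLOSE 2-1: Q_total=14.00, C_total=6.00, V=2.33; Q2=7.00, Q1=7.00; dissipated=0.000
Total dissipated: 0.444 μJ

Answer: 0.44 μJ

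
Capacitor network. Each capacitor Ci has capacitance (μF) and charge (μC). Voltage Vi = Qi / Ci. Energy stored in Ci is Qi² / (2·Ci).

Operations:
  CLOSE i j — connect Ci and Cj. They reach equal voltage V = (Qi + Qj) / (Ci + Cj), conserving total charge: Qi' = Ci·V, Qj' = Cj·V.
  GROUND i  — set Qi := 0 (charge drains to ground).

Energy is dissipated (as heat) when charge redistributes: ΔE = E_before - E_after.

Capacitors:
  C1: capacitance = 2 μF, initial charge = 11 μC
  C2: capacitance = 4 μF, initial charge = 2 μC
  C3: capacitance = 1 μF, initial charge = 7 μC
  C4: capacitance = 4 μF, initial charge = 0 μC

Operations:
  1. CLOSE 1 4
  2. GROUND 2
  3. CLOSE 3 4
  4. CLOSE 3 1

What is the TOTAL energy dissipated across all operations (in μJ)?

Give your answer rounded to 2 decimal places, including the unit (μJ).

Answer: 31.70 μJ

Derivation:
Initial: C1(2μF, Q=11μC, V=5.50V), C2(4μF, Q=2μC, V=0.50V), C3(1μF, Q=7μC, V=7.00V), C4(4μF, Q=0μC, V=0.00V)
Op 1: CLOSE 1-4: Q_total=11.00, C_total=6.00, V=1.83; Q1=3.67, Q4=7.33; dissipated=20.167
Op 2: GROUND 2: Q2=0; energy lost=0.500
Op 3: CLOSE 3-4: Q_total=14.33, C_total=5.00, V=2.87; Q3=2.87, Q4=11.47; dissipated=10.678
Op 4: CLOSE 3-1: Q_total=6.53, C_total=3.00, V=2.18; Q3=2.18, Q1=4.36; dissipated=0.356
Total dissipated: 31.700 μJ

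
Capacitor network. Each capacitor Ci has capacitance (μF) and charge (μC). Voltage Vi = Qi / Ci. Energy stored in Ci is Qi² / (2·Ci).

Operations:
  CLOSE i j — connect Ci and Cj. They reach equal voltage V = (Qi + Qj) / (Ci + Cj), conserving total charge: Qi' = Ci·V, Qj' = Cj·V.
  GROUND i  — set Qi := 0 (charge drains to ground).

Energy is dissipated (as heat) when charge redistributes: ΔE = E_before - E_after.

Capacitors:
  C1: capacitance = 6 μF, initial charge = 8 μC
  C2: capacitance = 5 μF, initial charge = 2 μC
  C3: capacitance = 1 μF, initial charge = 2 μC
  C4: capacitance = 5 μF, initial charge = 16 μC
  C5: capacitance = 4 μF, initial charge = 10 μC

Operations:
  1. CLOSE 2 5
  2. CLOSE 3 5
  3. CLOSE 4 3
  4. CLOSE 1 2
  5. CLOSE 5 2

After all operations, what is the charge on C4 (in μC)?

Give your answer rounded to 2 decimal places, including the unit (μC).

Answer: 14.56 μC

Derivation:
Initial: C1(6μF, Q=8μC, V=1.33V), C2(5μF, Q=2μC, V=0.40V), C3(1μF, Q=2μC, V=2.00V), C4(5μF, Q=16μC, V=3.20V), C5(4μF, Q=10μC, V=2.50V)
Op 1: CLOSE 2-5: Q_total=12.00, C_total=9.00, V=1.33; Q2=6.67, Q5=5.33; dissipated=4.900
Op 2: CLOSE 3-5: Q_total=7.33, C_total=5.00, V=1.47; Q3=1.47, Q5=5.87; dissipated=0.178
Op 3: CLOSE 4-3: Q_total=17.47, C_total=6.00, V=2.91; Q4=14.56, Q3=2.91; dissipated=1.252
Op 4: CLOSE 1-2: Q_total=14.67, C_total=11.00, V=1.33; Q1=8.00, Q2=6.67; dissipated=0.000
Op 5: CLOSE 5-2: Q_total=12.53, C_total=9.00, V=1.39; Q5=5.57, Q2=6.96; dissipated=0.020
Final charges: Q1=8.00, Q2=6.96, Q3=2.91, Q4=14.56, Q5=5.57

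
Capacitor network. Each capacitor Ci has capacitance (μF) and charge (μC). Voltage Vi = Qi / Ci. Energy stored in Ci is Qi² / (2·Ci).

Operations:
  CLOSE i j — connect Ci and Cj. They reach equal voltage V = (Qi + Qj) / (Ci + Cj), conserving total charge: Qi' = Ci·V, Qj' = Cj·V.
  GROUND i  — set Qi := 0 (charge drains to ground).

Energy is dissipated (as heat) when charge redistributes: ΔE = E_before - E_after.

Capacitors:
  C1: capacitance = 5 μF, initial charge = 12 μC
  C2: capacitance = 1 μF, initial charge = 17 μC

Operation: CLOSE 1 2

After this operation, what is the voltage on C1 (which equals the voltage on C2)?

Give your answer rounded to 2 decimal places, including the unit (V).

Answer: 4.83 V

Derivation:
Initial: C1(5μF, Q=12μC, V=2.40V), C2(1μF, Q=17μC, V=17.00V)
Op 1: CLOSE 1-2: Q_total=29.00, C_total=6.00, V=4.83; Q1=24.17, Q2=4.83; dissipated=88.817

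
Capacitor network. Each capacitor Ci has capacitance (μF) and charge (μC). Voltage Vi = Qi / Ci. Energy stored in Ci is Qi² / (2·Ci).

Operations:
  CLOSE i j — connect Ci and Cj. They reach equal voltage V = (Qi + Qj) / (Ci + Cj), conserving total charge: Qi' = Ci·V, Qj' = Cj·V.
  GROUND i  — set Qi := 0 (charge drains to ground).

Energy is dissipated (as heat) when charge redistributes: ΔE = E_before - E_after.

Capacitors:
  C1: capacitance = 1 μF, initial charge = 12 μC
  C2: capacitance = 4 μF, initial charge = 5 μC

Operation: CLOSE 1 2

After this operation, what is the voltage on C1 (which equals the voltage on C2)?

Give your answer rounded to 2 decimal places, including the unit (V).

Initial: C1(1μF, Q=12μC, V=12.00V), C2(4μF, Q=5μC, V=1.25V)
Op 1: CLOSE 1-2: Q_total=17.00, C_total=5.00, V=3.40; Q1=3.40, Q2=13.60; dissipated=46.225

Answer: 3.40 V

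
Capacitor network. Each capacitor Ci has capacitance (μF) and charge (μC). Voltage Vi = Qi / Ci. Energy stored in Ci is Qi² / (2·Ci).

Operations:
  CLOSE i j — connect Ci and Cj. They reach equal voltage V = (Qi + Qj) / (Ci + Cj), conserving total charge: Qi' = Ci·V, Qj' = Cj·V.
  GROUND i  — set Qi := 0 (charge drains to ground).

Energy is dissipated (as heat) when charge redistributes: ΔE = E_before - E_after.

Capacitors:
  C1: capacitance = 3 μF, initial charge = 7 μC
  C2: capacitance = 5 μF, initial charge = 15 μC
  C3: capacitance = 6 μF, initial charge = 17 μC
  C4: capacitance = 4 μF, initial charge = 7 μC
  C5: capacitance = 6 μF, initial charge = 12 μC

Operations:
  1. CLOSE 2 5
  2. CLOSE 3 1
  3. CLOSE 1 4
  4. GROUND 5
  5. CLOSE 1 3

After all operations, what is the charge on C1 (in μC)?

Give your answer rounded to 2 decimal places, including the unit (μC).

Answer: 7.48 μC

Derivation:
Initial: C1(3μF, Q=7μC, V=2.33V), C2(5μF, Q=15μC, V=3.00V), C3(6μF, Q=17μC, V=2.83V), C4(4μF, Q=7μC, V=1.75V), C5(6μF, Q=12μC, V=2.00V)
Op 1: CLOSE 2-5: Q_total=27.00, C_total=11.00, V=2.45; Q2=12.27, Q5=14.73; dissipated=1.364
Op 2: CLOSE 3-1: Q_total=24.00, C_total=9.00, V=2.67; Q3=16.00, Q1=8.00; dissipated=0.250
Op 3: CLOSE 1-4: Q_total=15.00, C_total=7.00, V=2.14; Q1=6.43, Q4=8.57; dissipated=0.720
Op 4: GROUND 5: Q5=0; energy lost=18.074
Op 5: CLOSE 1-3: Q_total=22.43, C_total=9.00, V=2.49; Q1=7.48, Q3=14.95; dissipated=0.274
Final charges: Q1=7.48, Q2=12.27, Q3=14.95, Q4=8.57, Q5=0.00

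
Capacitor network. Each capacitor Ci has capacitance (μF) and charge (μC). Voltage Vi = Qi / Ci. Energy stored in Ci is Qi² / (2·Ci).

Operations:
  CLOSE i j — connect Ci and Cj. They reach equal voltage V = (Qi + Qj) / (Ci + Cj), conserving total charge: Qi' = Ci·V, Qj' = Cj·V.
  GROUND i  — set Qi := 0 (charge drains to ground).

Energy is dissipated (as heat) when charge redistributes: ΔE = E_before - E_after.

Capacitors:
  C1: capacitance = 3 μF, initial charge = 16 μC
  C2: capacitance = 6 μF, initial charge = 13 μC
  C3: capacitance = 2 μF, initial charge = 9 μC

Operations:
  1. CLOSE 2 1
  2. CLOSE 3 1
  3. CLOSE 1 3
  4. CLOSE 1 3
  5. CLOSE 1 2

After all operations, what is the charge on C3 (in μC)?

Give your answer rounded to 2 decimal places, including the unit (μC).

Answer: 7.47 μC

Derivation:
Initial: C1(3μF, Q=16μC, V=5.33V), C2(6μF, Q=13μC, V=2.17V), C3(2μF, Q=9μC, V=4.50V)
Op 1: CLOSE 2-1: Q_total=29.00, C_total=9.00, V=3.22; Q2=19.33, Q1=9.67; dissipated=10.028
Op 2: CLOSE 3-1: Q_total=18.67, C_total=5.00, V=3.73; Q3=7.47, Q1=11.20; dissipated=0.980
Op 3: CLOSE 1-3: Q_total=18.67, C_total=5.00, V=3.73; Q1=11.20, Q3=7.47; dissipated=0.000
Op 4: CLOSE 1-3: Q_total=18.67, C_total=5.00, V=3.73; Q1=11.20, Q3=7.47; dissipated=0.000
Op 5: CLOSE 1-2: Q_total=30.53, C_total=9.00, V=3.39; Q1=10.18, Q2=20.36; dissipated=0.261
Final charges: Q1=10.18, Q2=20.36, Q3=7.47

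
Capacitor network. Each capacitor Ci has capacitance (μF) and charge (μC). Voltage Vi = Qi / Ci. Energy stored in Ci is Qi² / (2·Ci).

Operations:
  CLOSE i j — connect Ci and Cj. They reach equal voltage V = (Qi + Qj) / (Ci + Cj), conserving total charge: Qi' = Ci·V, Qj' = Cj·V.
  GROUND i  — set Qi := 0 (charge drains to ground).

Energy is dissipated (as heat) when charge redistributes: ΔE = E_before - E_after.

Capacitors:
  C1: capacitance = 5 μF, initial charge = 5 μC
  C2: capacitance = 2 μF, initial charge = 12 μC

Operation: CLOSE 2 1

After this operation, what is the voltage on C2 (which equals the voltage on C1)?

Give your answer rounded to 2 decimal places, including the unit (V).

Initial: C1(5μF, Q=5μC, V=1.00V), C2(2μF, Q=12μC, V=6.00V)
Op 1: CLOSE 2-1: Q_total=17.00, C_total=7.00, V=2.43; Q2=4.86, Q1=12.14; dissipated=17.857

Answer: 2.43 V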